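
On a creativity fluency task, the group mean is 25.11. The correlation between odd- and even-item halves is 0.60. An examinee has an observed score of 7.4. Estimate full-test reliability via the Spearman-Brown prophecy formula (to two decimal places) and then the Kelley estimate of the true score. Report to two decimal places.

Spearman-Brown: ρ = 2r/(1 + r) = 2(0.60)/(1 + 0.60) = 1.200/1.60 = 0.7500 → 0.75
T̂ = ρX + (1 − ρ)μ
  = 0.75 × 7.4 + 0.25 × 25.11
  = 5.550 + 6.2775
  = 11.828
  ≈ 11.83

11.83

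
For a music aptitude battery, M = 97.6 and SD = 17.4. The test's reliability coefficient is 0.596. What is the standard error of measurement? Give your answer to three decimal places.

SEM = SD · √(1 − ρ) = 17.4 × √0.404 = 17.4 × 0.6356 = 11.0596

11.060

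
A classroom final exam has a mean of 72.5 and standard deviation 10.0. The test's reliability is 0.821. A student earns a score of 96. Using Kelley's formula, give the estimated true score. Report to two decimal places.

91.79

T̂ = ρX + (1 − ρ)μ
  = 0.821 × 96 + 0.179 × 72.5
  = 78.816 + 12.9775
  = 91.793
  ≈ 91.79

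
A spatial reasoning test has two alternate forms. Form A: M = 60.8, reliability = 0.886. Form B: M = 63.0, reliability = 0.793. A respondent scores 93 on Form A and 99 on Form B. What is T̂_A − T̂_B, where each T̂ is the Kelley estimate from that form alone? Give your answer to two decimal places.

T̂_A = 0.886(93) + 0.114(60.8) = 89.3292
T̂_B = 0.793(99) + 0.207(63.0) = 91.5480
T̂_A − T̂_B = -2.2188

-2.22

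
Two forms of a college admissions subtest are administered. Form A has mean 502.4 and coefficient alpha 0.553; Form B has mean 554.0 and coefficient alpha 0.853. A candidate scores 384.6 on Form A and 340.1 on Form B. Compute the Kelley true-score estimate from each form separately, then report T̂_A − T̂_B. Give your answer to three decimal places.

65.713

T̂_A = 0.553(384.6) + 0.447(502.4) = 437.25660
T̂_B = 0.853(340.1) + 0.147(554.0) = 371.54330
T̂_A − T̂_B = 65.71330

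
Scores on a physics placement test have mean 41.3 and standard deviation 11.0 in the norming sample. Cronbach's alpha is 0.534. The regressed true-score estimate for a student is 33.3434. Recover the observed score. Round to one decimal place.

T̂ = ρX + (1 − ρ)μ  ⇒  X = (T̂ − (1 − ρ)μ) / ρ
X = (33.3434 − 0.466 × 41.3) / 0.534 = (33.3434 − 19.2458) / 0.534 = 14.0976 / 0.534 = 26.400

26.4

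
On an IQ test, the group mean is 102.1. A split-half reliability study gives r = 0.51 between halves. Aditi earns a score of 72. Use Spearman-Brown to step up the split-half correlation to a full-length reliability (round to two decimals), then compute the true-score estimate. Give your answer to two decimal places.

81.63

Spearman-Brown: ρ = 2r/(1 + r) = 2(0.51)/(1 + 0.51) = 1.020/1.51 = 0.6755 → 0.68
T̂ = 0.68(72) + 0.32(102.1) = 48.96 + 32.672 = 81.632 → 81.63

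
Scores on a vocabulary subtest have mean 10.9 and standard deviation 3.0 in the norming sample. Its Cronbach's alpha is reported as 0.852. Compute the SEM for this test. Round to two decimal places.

SEM = SD · √(1 − ρ) = 3.0 × √0.148 = 3.0 × 0.3847 = 1.154

1.15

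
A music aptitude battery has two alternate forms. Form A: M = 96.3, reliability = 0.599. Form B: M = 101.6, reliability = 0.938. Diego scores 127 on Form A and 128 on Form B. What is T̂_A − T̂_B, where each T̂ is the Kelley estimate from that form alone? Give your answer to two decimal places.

T̂_A = 0.599(127) + 0.401(96.3) = 114.6893
T̂_B = 0.938(128) + 0.062(101.6) = 126.3632
T̂_A − T̂_B = -11.6739

-11.67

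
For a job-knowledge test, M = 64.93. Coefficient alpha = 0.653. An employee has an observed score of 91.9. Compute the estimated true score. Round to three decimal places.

82.541

T̂ = 0.653(91.9) + 0.347(64.93) = 60.0107 + 22.53071 = 82.5414 → 82.541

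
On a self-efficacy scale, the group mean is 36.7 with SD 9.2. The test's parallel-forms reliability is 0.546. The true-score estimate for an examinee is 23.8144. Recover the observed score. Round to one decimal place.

13.1

T̂ = ρX + (1 − ρ)μ  ⇒  X = (T̂ − (1 − ρ)μ) / ρ
X = (23.8144 − 0.454 × 36.7) / 0.546 = (23.8144 − 16.6618) / 0.546 = 7.1526 / 0.546 = 13.100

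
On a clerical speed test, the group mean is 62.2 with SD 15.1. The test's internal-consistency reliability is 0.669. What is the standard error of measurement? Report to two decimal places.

SEM = SD · √(1 − ρ) = 15.1 × √0.331 = 15.1 × 0.5753 = 8.687

8.69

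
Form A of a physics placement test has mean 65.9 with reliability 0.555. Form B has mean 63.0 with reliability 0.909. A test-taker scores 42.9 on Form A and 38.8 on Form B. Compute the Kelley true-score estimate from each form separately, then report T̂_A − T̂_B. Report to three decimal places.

12.133

T̂_A = 0.555(42.9) + 0.445(65.9) = 53.13500
T̂_B = 0.909(38.8) + 0.091(63.0) = 41.00220
T̂_A − T̂_B = 12.13280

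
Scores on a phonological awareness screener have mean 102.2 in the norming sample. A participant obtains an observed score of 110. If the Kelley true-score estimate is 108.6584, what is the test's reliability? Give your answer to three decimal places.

0.828

T̂ = ρX + (1 − ρ)μ  ⇒  T̂ − μ = ρ(X − μ)
ρ = (T̂ − μ)/(X − μ) = (108.6584 − 102.2) / (110 − 102.2) = 6.4584 / 7.8 = 0.82800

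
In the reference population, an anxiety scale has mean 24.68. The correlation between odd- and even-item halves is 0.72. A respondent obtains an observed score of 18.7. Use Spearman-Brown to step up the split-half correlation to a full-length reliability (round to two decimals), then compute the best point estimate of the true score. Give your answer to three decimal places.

Spearman-Brown: ρ = 2r/(1 + r) = 2(0.72)/(1 + 0.72) = 1.440/1.72 = 0.8372 → 0.84
T̂ = ρX + (1 − ρ)μ
  = 0.84 × 18.7 + 0.16 × 24.68
  = 15.708 + 3.9488
  = 19.6568
  ≈ 19.657

19.657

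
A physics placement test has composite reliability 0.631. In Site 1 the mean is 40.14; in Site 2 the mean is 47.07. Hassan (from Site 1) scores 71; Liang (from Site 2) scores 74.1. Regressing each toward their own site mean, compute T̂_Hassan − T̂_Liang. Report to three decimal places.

-4.513

T̂_Hassan = 0.631(71) + 0.369(40.14) = 59.61266
T̂_Liang = 0.631(74.1) + 0.369(47.07) = 64.12593
Difference = 59.61266 − 64.12593 = -4.51327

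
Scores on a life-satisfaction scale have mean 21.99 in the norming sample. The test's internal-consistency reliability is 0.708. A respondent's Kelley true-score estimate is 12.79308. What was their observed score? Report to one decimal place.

9.0

T̂ = ρX + (1 − ρ)μ  ⇒  X = (T̂ − (1 − ρ)μ) / ρ
X = (12.79308 − 0.292 × 21.99) / 0.708 = (12.79308 − 6.42108) / 0.708 = 6.37200 / 0.708 = 9.000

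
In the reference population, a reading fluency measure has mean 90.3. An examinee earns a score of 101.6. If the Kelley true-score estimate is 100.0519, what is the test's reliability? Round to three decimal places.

0.863

T̂ = ρX + (1 − ρ)μ  ⇒  T̂ − μ = ρ(X − μ)
ρ = (T̂ − μ)/(X − μ) = (100.0519 − 90.3) / (101.6 − 90.3) = 9.7519 / 11.3 = 0.86300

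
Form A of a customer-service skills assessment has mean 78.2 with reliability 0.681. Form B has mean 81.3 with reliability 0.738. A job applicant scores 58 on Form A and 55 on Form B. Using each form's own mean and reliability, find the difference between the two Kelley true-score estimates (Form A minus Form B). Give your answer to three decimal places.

T̂_A = 0.681(58) + 0.319(78.2) = 64.44380
T̂_B = 0.738(55) + 0.262(81.3) = 61.89060
T̂_A − T̂_B = 2.55320

2.553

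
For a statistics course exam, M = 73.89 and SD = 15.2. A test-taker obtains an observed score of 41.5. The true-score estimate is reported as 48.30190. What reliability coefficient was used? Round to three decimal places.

T̂ = ρX + (1 − ρ)μ  ⇒  T̂ − μ = ρ(X − μ)
ρ = (T̂ − μ)/(X − μ) = (48.30190 − 73.89) / (41.5 − 73.89) = -25.58810 / -32.39 = 0.79000

0.790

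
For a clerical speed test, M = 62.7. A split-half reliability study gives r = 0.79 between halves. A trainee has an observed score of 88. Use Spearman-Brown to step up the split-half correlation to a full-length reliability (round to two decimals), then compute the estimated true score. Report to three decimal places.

84.964

Spearman-Brown: ρ = 2r/(1 + r) = 2(0.79)/(1 + 0.79) = 1.580/1.79 = 0.8827 → 0.88
Kelley's formula gives T̂ = 0.88·88 + 0.12·62.7 = 77.44 + 7.524 = 84.9640.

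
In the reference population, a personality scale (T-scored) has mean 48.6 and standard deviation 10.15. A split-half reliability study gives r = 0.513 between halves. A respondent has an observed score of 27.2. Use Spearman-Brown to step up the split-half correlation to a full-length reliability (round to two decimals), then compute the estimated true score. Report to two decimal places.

Spearman-Brown: ρ = 2r/(1 + r) = 2(0.513)/(1 + 0.513) = 1.0260/1.513 = 0.6781 → 0.68
T̂ = ρX + (1 − ρ)μ
  = 0.68 × 27.2 + 0.32 × 48.6
  = 18.496 + 15.552
  = 34.048
  ≈ 34.05

34.05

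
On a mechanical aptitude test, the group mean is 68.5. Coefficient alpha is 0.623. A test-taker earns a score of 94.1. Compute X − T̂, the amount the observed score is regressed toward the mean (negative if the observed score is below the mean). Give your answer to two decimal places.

Weight the observed score by reliability and the mean by (1 − reliability): T̂ = 0.623·94.1 + 0.377·68.5 = 58.6243 + 25.8245 = 84.4488.
X − T̂ = 94.1 − 84.449 = 9.651 → 9.65

9.65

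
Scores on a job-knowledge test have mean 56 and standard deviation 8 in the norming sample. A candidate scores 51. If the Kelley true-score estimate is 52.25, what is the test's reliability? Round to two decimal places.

0.75

T̂ = ρX + (1 − ρ)μ  ⇒  T̂ − μ = ρ(X − μ)
ρ = (T̂ − μ)/(X − μ) = (52.25 − 56) / (51 − 56) = -3.75 / -5.0 = 0.7500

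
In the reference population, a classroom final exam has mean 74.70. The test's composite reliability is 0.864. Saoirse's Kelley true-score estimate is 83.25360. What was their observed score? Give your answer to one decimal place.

84.6

T̂ = ρX + (1 − ρ)μ  ⇒  X = (T̂ − (1 − ρ)μ) / ρ
X = (83.25360 − 0.136 × 74.70) / 0.864 = (83.25360 − 10.15920) / 0.864 = 73.09440 / 0.864 = 84.600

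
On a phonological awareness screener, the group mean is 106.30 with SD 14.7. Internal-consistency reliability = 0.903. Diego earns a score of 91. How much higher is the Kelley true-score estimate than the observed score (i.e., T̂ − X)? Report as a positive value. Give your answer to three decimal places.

1.484

Kelley's formula gives T̂ = 0.903·91 + 0.097·106.30 = 82.173 + 10.31110 = 92.48410.
T̂ − X = 92.4841 − 91 = 1.4841 → 1.484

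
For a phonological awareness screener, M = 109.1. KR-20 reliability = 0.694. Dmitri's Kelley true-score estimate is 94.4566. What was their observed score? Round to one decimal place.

T̂ = ρX + (1 − ρ)μ  ⇒  X = (T̂ − (1 − ρ)μ) / ρ
X = (94.4566 − 0.306 × 109.1) / 0.694 = (94.4566 − 33.3846) / 0.694 = 61.0720 / 0.694 = 88.000

88.0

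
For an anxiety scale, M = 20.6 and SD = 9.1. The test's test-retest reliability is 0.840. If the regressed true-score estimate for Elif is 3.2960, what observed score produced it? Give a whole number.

T̂ = ρX + (1 − ρ)μ  ⇒  X = (T̂ − (1 − ρ)μ) / ρ
X = (3.2960 − 0.160 × 20.6) / 0.840 = (3.2960 − 3.2960) / 0.840 = -0.0000 / 0.840 = -0.00

0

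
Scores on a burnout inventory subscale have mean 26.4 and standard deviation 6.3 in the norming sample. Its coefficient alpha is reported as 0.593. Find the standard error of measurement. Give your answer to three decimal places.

4.019

SEM = SD · √(1 − ρ) = 6.3 × √0.407 = 6.3 × 0.6380 = 4.0192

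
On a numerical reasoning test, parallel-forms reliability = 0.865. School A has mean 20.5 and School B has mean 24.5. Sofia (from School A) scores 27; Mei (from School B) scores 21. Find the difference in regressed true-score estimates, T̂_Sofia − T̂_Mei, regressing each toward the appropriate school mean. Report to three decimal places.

T̂_Sofia = 0.865(27) + 0.135(20.5) = 26.12250
T̂_Mei = 0.865(21) + 0.135(24.5) = 21.47250
Difference = 26.12250 − 21.47250 = 4.65000

4.650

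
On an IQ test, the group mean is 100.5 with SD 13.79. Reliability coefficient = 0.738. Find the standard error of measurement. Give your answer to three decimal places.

7.059

SEM = SD · √(1 − ρ) = 13.79 × √0.262 = 13.79 × 0.5119 = 7.0585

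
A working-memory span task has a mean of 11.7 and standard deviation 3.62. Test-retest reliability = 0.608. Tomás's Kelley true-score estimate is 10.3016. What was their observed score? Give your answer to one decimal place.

9.4

T̂ = ρX + (1 − ρ)μ  ⇒  X = (T̂ − (1 − ρ)μ) / ρ
X = (10.3016 − 0.392 × 11.7) / 0.608 = (10.3016 − 4.5864) / 0.608 = 5.7152 / 0.608 = 9.400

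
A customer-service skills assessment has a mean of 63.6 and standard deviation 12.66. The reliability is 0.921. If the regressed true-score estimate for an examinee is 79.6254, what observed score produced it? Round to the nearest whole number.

T̂ = ρX + (1 − ρ)μ  ⇒  X = (T̂ − (1 − ρ)μ) / ρ
X = (79.6254 − 0.079 × 63.6) / 0.921 = (79.6254 − 5.0244) / 0.921 = 74.6010 / 0.921 = 81.00

81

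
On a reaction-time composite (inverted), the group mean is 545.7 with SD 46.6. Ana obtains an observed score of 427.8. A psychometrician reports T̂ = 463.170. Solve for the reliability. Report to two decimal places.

0.70

T̂ = ρX + (1 − ρ)μ  ⇒  T̂ − μ = ρ(X − μ)
ρ = (T̂ − μ)/(X − μ) = (463.170 − 545.7) / (427.8 − 545.7) = -82.530 / -117.9 = 0.7000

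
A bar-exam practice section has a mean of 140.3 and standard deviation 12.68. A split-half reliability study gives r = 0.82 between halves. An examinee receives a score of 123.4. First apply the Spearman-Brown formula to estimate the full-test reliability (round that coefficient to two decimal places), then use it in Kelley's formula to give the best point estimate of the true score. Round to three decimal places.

Spearman-Brown: ρ = 2r/(1 + r) = 2(0.82)/(1 + 0.82) = 1.640/1.82 = 0.9011 → 0.90
T̂ = 0.90(123.4) + 0.10(140.3) = 111.060 + 14.030 = 125.0900 → 125.090

125.090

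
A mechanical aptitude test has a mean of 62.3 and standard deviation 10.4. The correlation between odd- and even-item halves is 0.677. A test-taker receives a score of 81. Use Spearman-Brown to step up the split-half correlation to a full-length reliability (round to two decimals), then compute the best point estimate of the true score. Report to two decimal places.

77.45

Spearman-Brown: ρ = 2r/(1 + r) = 2(0.677)/(1 + 0.677) = 1.3540/1.677 = 0.8074 → 0.81
Regress the observed score toward the mean by the unreliability: T̂ = 0.81·81 + 0.19·62.3 = 65.61 + 11.837 = 77.447.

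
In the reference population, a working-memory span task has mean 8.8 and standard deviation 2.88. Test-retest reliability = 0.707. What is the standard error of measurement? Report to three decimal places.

SEM = SD · √(1 − ρ) = 2.88 × √0.293 = 2.88 × 0.5413 = 1.5589

1.559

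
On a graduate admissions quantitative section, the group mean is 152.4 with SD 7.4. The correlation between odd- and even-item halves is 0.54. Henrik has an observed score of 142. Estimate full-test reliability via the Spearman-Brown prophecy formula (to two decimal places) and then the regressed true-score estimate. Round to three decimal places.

Spearman-Brown: ρ = 2r/(1 + r) = 2(0.54)/(1 + 0.54) = 1.080/1.54 = 0.7013 → 0.70
T̂ = 0.70(142) + 0.30(152.4) = 99.40 + 45.720 = 145.1200 → 145.120

145.120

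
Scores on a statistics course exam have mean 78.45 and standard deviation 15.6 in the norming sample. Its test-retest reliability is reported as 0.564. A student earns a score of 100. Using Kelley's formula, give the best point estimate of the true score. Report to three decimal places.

90.604

T̂ = 0.564(100) + 0.436(78.45) = 56.400 + 34.20420 = 90.6042 → 90.604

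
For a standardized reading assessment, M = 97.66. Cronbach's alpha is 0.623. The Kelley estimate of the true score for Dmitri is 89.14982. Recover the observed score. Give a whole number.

T̂ = ρX + (1 − ρ)μ  ⇒  X = (T̂ − (1 − ρ)μ) / ρ
X = (89.14982 − 0.377 × 97.66) / 0.623 = (89.14982 − 36.81782) / 0.623 = 52.33200 / 0.623 = 84.00

84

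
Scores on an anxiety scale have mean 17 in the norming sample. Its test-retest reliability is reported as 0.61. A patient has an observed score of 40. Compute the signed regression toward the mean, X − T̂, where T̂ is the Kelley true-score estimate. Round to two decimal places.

8.97

T̂ = 0.61(40) + 0.39(17) = 24.40 + 6.63 = 31.0300 → 31.030
X − T̂ = 40 − 31.030 = 8.970 → 8.97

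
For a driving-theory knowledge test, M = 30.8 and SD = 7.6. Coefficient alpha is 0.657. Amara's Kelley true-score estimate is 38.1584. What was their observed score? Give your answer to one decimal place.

T̂ = ρX + (1 − ρ)μ  ⇒  X = (T̂ − (1 − ρ)μ) / ρ
X = (38.1584 − 0.343 × 30.8) / 0.657 = (38.1584 − 10.5644) / 0.657 = 27.5940 / 0.657 = 42.000

42.0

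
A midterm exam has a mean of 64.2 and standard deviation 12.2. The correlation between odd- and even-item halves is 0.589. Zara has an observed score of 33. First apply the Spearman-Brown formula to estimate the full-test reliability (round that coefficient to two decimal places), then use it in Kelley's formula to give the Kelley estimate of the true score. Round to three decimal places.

41.112

Spearman-Brown: ρ = 2r/(1 + r) = 2(0.589)/(1 + 0.589) = 1.1780/1.589 = 0.7413 → 0.74
T̂ = 0.74(33) + 0.26(64.2) = 24.42 + 16.692 = 41.1120 → 41.112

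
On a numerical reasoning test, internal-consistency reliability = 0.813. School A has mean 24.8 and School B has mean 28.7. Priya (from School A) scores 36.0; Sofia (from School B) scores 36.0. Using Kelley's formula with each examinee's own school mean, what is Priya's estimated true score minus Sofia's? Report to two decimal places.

-0.73

T̂_Priya = 0.813(36.0) + 0.187(24.8) = 33.9056
T̂_Sofia = 0.813(36.0) + 0.187(28.7) = 34.6349
Difference = 33.9056 − 34.6349 = -0.7293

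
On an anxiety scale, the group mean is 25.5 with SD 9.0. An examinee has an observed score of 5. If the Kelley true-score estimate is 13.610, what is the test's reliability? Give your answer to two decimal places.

0.58

T̂ = ρX + (1 − ρ)μ  ⇒  T̂ − μ = ρ(X − μ)
ρ = (T̂ − μ)/(X − μ) = (13.610 − 25.5) / (5 − 25.5) = -11.890 / -20.5 = 0.5800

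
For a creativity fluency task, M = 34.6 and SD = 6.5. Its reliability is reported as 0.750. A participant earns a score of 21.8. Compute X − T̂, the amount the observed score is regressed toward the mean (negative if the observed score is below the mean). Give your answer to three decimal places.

-3.200

T̂ = ρX + (1 − ρ)μ
  = 0.750 × 21.8 + 0.250 × 34.6
  = 16.3500 + 8.6500
  = 25.00000
  ≈ 25.0000
X − T̂ = 21.8 − 25.0000 = -3.2000 → -3.200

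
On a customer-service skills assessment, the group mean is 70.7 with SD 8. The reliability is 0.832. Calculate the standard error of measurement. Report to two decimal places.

3.28

SEM = SD · √(1 − ρ) = 8 × √0.168 = 8 × 0.4099 = 3.279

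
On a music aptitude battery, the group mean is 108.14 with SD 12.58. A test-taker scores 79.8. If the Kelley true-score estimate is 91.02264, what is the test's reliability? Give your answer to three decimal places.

0.604

T̂ = ρX + (1 − ρ)μ  ⇒  T̂ − μ = ρ(X − μ)
ρ = (T̂ − μ)/(X − μ) = (91.02264 − 108.14) / (79.8 − 108.14) = -17.11736 / -28.34 = 0.60400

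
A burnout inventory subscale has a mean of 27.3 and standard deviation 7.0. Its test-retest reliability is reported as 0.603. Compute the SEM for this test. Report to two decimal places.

4.41

SEM = SD · √(1 − ρ) = 7.0 × √0.397 = 7.0 × 0.6301 = 4.411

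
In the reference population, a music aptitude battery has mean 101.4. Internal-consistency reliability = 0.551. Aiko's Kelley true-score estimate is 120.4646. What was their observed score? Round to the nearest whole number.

136

T̂ = ρX + (1 − ρ)μ  ⇒  X = (T̂ − (1 − ρ)μ) / ρ
X = (120.4646 − 0.449 × 101.4) / 0.551 = (120.4646 − 45.5286) / 0.551 = 74.9360 / 0.551 = 136.00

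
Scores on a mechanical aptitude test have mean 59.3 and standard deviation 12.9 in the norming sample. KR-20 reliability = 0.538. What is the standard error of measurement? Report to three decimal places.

8.768

SEM = SD · √(1 − ρ) = 12.9 × √0.462 = 12.9 × 0.6797 = 8.7682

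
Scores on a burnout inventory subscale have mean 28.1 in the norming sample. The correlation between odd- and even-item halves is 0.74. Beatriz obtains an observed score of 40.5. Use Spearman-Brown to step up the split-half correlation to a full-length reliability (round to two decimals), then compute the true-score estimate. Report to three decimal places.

38.640

Spearman-Brown: ρ = 2r/(1 + r) = 2(0.74)/(1 + 0.74) = 1.480/1.74 = 0.8506 → 0.85
Kelley's formula gives T̂ = 0.85·40.5 + 0.15·28.1 = 34.425 + 4.215 = 38.6400.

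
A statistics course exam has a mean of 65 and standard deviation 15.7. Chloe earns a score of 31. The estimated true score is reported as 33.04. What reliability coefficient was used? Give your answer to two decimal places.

T̂ = ρX + (1 − ρ)μ  ⇒  T̂ − μ = ρ(X − μ)
ρ = (T̂ − μ)/(X − μ) = (33.04 − 65) / (31 − 65) = -31.96 / -34.0 = 0.9400

0.94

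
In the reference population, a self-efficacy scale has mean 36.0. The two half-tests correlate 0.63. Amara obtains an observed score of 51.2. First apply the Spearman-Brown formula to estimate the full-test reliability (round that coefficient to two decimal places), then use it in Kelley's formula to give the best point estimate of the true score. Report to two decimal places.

Spearman-Brown: ρ = 2r/(1 + r) = 2(0.63)/(1 + 0.63) = 1.260/1.63 = 0.7730 → 0.77
T̂ = 0.77(51.2) + 0.23(36.0) = 39.424 + 8.280 = 47.704 → 47.70

47.70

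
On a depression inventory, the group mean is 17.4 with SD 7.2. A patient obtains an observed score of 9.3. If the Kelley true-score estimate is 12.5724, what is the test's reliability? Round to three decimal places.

0.596

T̂ = ρX + (1 − ρ)μ  ⇒  T̂ − μ = ρ(X − μ)
ρ = (T̂ − μ)/(X − μ) = (12.5724 − 17.4) / (9.3 − 17.4) = -4.8276 / -8.1 = 0.59600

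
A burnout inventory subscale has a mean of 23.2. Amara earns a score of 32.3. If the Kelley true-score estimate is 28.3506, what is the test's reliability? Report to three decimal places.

T̂ = ρX + (1 − ρ)μ  ⇒  T̂ − μ = ρ(X − μ)
ρ = (T̂ − μ)/(X − μ) = (28.3506 − 23.2) / (32.3 − 23.2) = 5.1506 / 9.1 = 0.56600

0.566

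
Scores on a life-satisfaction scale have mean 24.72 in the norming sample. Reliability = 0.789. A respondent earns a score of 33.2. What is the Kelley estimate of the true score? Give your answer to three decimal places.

31.411

T̂ = ρX + (1 − ρ)μ
  = 0.789 × 33.2 + 0.211 × 24.72
  = 26.1948 + 5.21592
  = 31.4107
  ≈ 31.411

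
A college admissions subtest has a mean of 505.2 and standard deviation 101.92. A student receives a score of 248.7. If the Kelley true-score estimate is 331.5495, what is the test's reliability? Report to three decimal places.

T̂ = ρX + (1 − ρ)μ  ⇒  T̂ − μ = ρ(X − μ)
ρ = (T̂ − μ)/(X − μ) = (331.5495 − 505.2) / (248.7 − 505.2) = -173.6505 / -256.5 = 0.67700

0.677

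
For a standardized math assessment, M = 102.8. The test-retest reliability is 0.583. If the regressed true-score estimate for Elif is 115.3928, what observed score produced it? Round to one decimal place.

T̂ = ρX + (1 − ρ)μ  ⇒  X = (T̂ − (1 − ρ)μ) / ρ
X = (115.3928 − 0.417 × 102.8) / 0.583 = (115.3928 − 42.8676) / 0.583 = 72.5252 / 0.583 = 124.400

124.4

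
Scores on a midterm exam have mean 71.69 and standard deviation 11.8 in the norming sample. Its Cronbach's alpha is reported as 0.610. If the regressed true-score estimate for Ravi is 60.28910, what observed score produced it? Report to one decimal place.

T̂ = ρX + (1 − ρ)μ  ⇒  X = (T̂ − (1 − ρ)μ) / ρ
X = (60.28910 − 0.390 × 71.69) / 0.610 = (60.28910 − 27.95910) / 0.610 = 32.33000 / 0.610 = 53.000

53.0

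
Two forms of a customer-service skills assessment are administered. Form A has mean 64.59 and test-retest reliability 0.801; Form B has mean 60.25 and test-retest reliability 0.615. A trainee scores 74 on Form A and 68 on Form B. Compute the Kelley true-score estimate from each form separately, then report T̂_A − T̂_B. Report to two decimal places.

7.11

T̂_A = 0.801(74) + 0.199(64.59) = 72.1274
T̂_B = 0.615(68) + 0.385(60.25) = 65.0162
T̂_A − T̂_B = 7.1112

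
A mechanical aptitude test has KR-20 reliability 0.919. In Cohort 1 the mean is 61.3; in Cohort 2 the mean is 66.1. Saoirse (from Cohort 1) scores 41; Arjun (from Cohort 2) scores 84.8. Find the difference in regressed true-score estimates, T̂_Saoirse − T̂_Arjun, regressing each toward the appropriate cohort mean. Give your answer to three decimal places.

-40.641

T̂_Saoirse = 0.919(41) + 0.081(61.3) = 42.64430
T̂_Arjun = 0.919(84.8) + 0.081(66.1) = 83.28530
Difference = 42.64430 − 83.28530 = -40.64100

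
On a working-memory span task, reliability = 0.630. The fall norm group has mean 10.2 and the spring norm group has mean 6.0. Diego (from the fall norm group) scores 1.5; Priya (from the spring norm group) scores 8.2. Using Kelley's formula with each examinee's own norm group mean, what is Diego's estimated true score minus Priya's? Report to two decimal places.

T̂_Diego = 0.630(1.5) + 0.370(10.2) = 4.7190
T̂_Priya = 0.630(8.2) + 0.370(6.0) = 7.3860
Difference = 4.7190 − 7.3860 = -2.6670

-2.67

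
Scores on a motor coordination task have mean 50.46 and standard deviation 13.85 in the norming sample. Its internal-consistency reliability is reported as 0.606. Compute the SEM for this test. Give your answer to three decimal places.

SEM = SD · √(1 − ρ) = 13.85 × √0.394 = 13.85 × 0.6277 = 8.6936

8.694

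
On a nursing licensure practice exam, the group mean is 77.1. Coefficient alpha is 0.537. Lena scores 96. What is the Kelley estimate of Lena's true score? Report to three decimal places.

Regress the observed score toward the mean by the unreliability: T̂ = 0.537·96 + 0.463·77.1 = 51.552 + 35.6973 = 87.2493.

87.249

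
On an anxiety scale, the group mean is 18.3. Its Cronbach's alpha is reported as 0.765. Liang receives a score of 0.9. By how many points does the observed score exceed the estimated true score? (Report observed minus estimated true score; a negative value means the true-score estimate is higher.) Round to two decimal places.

T̂ = ρX + (1 − ρ)μ
  = 0.765 × 0.9 + 0.235 × 18.3
  = 0.6885 + 4.3005
  = 4.9890
  ≈ 4.989
X − T̂ = 0.9 − 4.989 = -4.089 → -4.09

-4.09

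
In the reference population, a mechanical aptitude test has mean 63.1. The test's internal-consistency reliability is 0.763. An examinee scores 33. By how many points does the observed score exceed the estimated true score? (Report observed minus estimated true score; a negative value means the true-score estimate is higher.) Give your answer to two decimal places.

-7.13

T̂ = ρX + (1 − ρ)μ
  = 0.763 × 33 + 0.237 × 63.1
  = 25.179 + 14.9547
  = 40.1337
  ≈ 40.134
X − T̂ = 33 − 40.134 = -7.134 → -7.13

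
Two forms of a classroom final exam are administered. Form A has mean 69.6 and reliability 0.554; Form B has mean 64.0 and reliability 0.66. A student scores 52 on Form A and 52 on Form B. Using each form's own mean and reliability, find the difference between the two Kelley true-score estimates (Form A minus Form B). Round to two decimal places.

3.77

T̂_A = 0.554(52) + 0.446(69.6) = 59.8496
T̂_B = 0.66(52) + 0.34(64.0) = 56.0800
T̂_A − T̂_B = 3.7696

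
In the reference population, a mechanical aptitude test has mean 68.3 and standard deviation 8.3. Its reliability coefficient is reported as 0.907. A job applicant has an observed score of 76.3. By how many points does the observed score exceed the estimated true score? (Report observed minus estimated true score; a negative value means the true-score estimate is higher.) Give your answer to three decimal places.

0.744

Kelley's formula gives T̂ = 0.907·76.3 + 0.093·68.3 = 69.2041 + 6.3519 = 75.55600.
X − T̂ = 76.3 − 75.5560 = 0.7440 → 0.744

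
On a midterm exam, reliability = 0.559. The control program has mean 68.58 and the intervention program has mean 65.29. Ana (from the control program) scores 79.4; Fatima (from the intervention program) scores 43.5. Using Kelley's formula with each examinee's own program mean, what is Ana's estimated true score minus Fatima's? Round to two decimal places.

21.52

T̂_Ana = 0.559(79.4) + 0.441(68.58) = 74.6284
T̂_Fatima = 0.559(43.5) + 0.441(65.29) = 53.1094
Difference = 74.6284 − 53.1094 = 21.5190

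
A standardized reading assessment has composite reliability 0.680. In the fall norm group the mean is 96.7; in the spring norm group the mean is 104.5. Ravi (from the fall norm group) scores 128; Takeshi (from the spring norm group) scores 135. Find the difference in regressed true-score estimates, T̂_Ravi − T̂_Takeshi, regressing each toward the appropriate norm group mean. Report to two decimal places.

-7.26

T̂_Ravi = 0.680(128) + 0.320(96.7) = 117.9840
T̂_Takeshi = 0.680(135) + 0.320(104.5) = 125.2400
Difference = 117.9840 − 125.2400 = -7.2560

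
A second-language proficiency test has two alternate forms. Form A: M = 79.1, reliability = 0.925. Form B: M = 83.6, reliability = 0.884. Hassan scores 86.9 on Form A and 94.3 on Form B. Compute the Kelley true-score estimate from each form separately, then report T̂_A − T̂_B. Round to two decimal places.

T̂_A = 0.925(86.9) + 0.075(79.1) = 86.3150
T̂_B = 0.884(94.3) + 0.116(83.6) = 93.0588
T̂_A − T̂_B = -6.7438

-6.74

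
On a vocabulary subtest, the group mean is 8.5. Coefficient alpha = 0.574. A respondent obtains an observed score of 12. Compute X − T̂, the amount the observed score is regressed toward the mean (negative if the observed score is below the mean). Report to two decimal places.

1.49

T̂ = ρX + (1 − ρ)μ
  = 0.574 × 12 + 0.426 × 8.5
  = 6.888 + 3.6210
  = 10.5090
  ≈ 10.509
X − T̂ = 12 − 10.509 = 1.491 → 1.49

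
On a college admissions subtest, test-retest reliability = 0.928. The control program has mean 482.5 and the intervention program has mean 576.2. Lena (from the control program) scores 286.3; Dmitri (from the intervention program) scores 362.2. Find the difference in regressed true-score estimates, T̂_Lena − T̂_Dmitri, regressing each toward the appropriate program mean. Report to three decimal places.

-77.182

T̂_Lena = 0.928(286.3) + 0.072(482.5) = 300.42640
T̂_Dmitri = 0.928(362.2) + 0.072(576.2) = 377.60800
Difference = 300.42640 − 377.60800 = -77.18160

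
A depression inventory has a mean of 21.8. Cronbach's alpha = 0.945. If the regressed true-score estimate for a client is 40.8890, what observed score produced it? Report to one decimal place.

T̂ = ρX + (1 − ρ)μ  ⇒  X = (T̂ − (1 − ρ)μ) / ρ
X = (40.8890 − 0.055 × 21.8) / 0.945 = (40.8890 − 1.1990) / 0.945 = 39.6900 / 0.945 = 42.000

42.0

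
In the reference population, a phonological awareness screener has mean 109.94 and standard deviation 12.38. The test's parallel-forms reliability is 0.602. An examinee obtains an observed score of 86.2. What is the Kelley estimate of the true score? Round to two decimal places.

T̂ = ρX + (1 − ρ)μ
  = 0.602 × 86.2 + 0.398 × 109.94
  = 51.8924 + 43.75612
  = 95.649
  ≈ 95.65

95.65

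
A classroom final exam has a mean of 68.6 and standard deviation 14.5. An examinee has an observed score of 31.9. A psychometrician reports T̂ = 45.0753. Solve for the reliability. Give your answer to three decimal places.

0.641

T̂ = ρX + (1 − ρ)μ  ⇒  T̂ − μ = ρ(X − μ)
ρ = (T̂ − μ)/(X − μ) = (45.0753 − 68.6) / (31.9 − 68.6) = -23.5247 / -36.7 = 0.64100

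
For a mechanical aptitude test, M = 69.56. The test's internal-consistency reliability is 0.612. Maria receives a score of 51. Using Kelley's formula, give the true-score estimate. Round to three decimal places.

58.201

T̂ = ρX + (1 − ρ)μ
  = 0.612 × 51 + 0.388 × 69.56
  = 31.212 + 26.98928
  = 58.2013
  ≈ 58.201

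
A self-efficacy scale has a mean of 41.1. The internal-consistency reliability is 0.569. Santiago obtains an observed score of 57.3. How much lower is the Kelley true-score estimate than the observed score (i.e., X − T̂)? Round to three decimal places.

Regress the observed score toward the mean by the unreliability: T̂ = 0.569·57.3 + 0.431·41.1 = 32.6037 + 17.7141 = 50.31780.
X − T̂ = 57.3 − 50.3178 = 6.9822 → 6.982

6.982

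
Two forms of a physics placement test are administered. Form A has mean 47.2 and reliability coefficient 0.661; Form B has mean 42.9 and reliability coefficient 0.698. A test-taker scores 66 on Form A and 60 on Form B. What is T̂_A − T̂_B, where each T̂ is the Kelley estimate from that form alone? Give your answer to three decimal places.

4.791

T̂_A = 0.661(66) + 0.339(47.2) = 59.62680
T̂_B = 0.698(60) + 0.302(42.9) = 54.83580
T̂_A − T̂_B = 4.79100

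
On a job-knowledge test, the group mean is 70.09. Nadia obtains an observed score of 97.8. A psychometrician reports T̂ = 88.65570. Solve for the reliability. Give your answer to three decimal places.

0.670

T̂ = ρX + (1 − ρ)μ  ⇒  T̂ − μ = ρ(X − μ)
ρ = (T̂ − μ)/(X − μ) = (88.65570 − 70.09) / (97.8 − 70.09) = 18.56570 / 27.71 = 0.67000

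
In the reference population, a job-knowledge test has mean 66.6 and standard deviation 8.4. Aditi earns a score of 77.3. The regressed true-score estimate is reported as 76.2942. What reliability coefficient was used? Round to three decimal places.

T̂ = ρX + (1 − ρ)μ  ⇒  T̂ − μ = ρ(X − μ)
ρ = (T̂ − μ)/(X − μ) = (76.2942 − 66.6) / (77.3 − 66.6) = 9.6942 / 10.7 = 0.90600

0.906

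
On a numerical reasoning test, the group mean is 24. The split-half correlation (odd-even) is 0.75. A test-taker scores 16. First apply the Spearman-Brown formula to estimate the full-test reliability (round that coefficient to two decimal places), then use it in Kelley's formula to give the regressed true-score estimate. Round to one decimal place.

17.1

Spearman-Brown: ρ = 2r/(1 + r) = 2(0.75)/(1 + 0.75) = 1.500/1.75 = 0.8571 → 0.86
T̂ = ρX + (1 − ρ)μ
  = 0.86 × 16 + 0.14 × 24
  = 13.76 + 3.36
  = 17.12
  ≈ 17.1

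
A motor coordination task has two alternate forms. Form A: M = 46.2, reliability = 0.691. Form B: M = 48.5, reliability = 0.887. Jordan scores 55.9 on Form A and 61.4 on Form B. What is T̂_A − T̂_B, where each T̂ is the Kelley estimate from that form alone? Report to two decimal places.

T̂_A = 0.691(55.9) + 0.309(46.2) = 52.9027
T̂_B = 0.887(61.4) + 0.113(48.5) = 59.9423
T̂_A − T̂_B = -7.0396

-7.04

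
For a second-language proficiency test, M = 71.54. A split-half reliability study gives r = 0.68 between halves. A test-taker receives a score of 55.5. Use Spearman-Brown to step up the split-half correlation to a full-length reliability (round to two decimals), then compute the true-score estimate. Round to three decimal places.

58.548

Spearman-Brown: ρ = 2r/(1 + r) = 2(0.68)/(1 + 0.68) = 1.360/1.68 = 0.8095 → 0.81
T̂ = 0.81(55.5) + 0.19(71.54) = 44.955 + 13.5926 = 58.5476 → 58.548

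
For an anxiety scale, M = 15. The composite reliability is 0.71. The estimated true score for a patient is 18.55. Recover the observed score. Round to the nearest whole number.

20

T̂ = ρX + (1 − ρ)μ  ⇒  X = (T̂ − (1 − ρ)μ) / ρ
X = (18.55 − 0.29 × 15) / 0.71 = (18.55 − 4.35) / 0.71 = 14.20 / 0.71 = 20.00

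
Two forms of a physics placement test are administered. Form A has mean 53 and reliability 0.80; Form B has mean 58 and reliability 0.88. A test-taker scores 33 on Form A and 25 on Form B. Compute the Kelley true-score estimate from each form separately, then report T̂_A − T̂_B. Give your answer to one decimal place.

8.0

T̂_A = 0.80(33) + 0.20(53) = 37.000
T̂_B = 0.88(25) + 0.12(58) = 28.960
T̂_A − T̂_B = 8.040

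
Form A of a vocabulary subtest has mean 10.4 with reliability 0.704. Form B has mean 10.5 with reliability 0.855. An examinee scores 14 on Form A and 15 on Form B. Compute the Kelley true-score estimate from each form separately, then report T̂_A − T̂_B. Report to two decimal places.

-1.41

T̂_A = 0.704(14) + 0.296(10.4) = 12.9344
T̂_B = 0.855(15) + 0.145(10.5) = 14.3475
T̂_A − T̂_B = -1.4131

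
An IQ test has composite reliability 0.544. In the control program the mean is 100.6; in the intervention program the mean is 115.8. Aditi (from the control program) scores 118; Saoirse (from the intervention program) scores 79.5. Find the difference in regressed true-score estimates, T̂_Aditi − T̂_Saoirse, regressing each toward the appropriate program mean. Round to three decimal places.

T̂_Aditi = 0.544(118) + 0.456(100.6) = 110.06560
T̂_Saoirse = 0.544(79.5) + 0.456(115.8) = 96.05280
Difference = 110.06560 − 96.05280 = 14.01280

14.013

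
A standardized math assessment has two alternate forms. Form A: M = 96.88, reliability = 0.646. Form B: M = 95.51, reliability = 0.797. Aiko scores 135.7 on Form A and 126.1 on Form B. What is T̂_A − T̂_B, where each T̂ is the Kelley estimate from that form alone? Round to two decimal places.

2.07

T̂_A = 0.646(135.7) + 0.354(96.88) = 121.9577
T̂_B = 0.797(126.1) + 0.203(95.51) = 119.8902
T̂_A − T̂_B = 2.0675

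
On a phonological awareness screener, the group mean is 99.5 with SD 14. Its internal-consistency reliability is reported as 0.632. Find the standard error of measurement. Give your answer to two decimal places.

8.49

SEM = SD · √(1 − ρ) = 14 × √0.368 = 14 × 0.6066 = 8.493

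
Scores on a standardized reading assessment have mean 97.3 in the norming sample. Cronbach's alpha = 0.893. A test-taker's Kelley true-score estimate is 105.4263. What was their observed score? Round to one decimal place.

106.4

T̂ = ρX + (1 − ρ)μ  ⇒  X = (T̂ − (1 − ρ)μ) / ρ
X = (105.4263 − 0.107 × 97.3) / 0.893 = (105.4263 − 10.4111) / 0.893 = 95.0152 / 0.893 = 106.400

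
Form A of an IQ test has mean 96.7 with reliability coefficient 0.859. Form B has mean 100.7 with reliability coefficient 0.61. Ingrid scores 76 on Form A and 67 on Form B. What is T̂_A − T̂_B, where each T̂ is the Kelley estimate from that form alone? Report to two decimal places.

T̂_A = 0.859(76) + 0.141(96.7) = 78.9187
T̂_B = 0.61(67) + 0.39(100.7) = 80.1430
T̂_A − T̂_B = -1.2243

-1.22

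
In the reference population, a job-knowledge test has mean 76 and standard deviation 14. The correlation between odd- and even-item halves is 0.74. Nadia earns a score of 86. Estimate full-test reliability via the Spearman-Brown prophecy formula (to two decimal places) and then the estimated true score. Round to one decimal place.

84.5

Spearman-Brown: ρ = 2r/(1 + r) = 2(0.74)/(1 + 0.74) = 1.480/1.74 = 0.8506 → 0.85
T̂ = ρX + (1 − ρ)μ
  = 0.85 × 86 + 0.15 × 76
  = 73.10 + 11.40
  = 84.50
  ≈ 84.5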